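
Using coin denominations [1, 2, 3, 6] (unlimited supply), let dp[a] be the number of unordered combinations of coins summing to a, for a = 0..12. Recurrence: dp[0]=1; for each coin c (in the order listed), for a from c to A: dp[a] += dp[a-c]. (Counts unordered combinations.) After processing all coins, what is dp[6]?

8

after  coin     0     1     2     3     4     5     6     7     8     9    10    11    12
          1     1     1     1     1     1     1     1     1     1     1     1     1     1
          2     1     1     2     2     3     3     4     4     5     5     6     6     7
          3     1     1     2     3     4     5     7     8    10    12    14    16    19
          6     1     1     2     3     4     5     8     9    12    15    18    21    27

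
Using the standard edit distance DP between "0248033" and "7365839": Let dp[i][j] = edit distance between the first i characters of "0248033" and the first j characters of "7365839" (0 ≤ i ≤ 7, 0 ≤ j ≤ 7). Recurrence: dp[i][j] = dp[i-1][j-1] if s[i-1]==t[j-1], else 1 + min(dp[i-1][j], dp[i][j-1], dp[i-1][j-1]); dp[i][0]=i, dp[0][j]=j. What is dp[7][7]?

   ''  7  3  6  5  8  3  9
''  0  1  2  3  4  5  6  7
 0  1  1  2  3  4  5  6  7
 2  2  2  2  3  4  5  6  7
 4  3  3  3  3  4  5  6  7
 8  4  4  4  4  4  4  5  6
 0  5  5  5  5  5  5  5  6
 3  6  6  5  6  6  6  5  6
 3  7  7  6  6  7  7  6  6

6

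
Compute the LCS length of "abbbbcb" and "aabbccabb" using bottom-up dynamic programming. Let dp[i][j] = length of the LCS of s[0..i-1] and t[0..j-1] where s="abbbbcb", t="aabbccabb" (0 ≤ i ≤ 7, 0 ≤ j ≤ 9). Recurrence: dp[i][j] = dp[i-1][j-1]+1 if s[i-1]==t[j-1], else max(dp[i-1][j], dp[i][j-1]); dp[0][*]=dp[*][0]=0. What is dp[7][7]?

   ''  a  a  b  b  c  c  a  b  b
''  0  0  0  0  0  0  0  0  0  0
 a  0  1  1  1  1  1  1  1  1  1
 b  0  1  1  2  2  2  2  2  2  2
 b  0  1  1  2  3  3  3  3  3  3
 b  0  1  1  2  3  3  3  3  4  4
 b  0  1  1  2  3  3  3  3  4  5
 c  0  1  1  2  3  4  4  4  4  5
 b  0  1  1  2  3  4  4  4  5  5

4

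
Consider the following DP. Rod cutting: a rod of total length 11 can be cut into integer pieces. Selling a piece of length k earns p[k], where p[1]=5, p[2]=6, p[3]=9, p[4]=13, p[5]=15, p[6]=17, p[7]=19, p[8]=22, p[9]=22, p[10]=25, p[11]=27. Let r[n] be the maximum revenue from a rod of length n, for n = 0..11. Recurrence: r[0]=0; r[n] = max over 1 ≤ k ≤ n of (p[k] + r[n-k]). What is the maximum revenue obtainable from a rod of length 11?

55

   n    0    1    2    3    4    5    6    7    8    9   10   11
r[n]    0    5   10   15   20   25   30   35   40   45   50   55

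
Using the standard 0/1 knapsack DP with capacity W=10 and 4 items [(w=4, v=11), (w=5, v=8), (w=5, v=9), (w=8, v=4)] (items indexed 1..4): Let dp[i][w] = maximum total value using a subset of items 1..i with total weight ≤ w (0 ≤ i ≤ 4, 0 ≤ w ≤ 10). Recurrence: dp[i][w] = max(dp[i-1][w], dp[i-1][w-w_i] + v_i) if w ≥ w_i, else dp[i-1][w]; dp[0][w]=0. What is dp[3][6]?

11

i\w   0   1   2   3   4   5   6   7   8   9  10
  0   0   0   0   0   0   0   0   0   0   0   0
  1   0   0   0   0  11  11  11  11  11  11  11
  2   0   0   0   0  11  11  11  11  11  19  19
  3   0   0   0   0  11  11  11  11  11  20  20
  4   0   0   0   0  11  11  11  11  11  20  20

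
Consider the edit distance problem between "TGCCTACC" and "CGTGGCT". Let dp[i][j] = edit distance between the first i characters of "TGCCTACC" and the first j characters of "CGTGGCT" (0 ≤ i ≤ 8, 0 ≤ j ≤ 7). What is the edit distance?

6

   ''  C  G  T  G  G  C  T
''  0  1  2  3  4  5  6  7
 T  1  1  2  2  3  4  5  6
 G  2  2  1  2  2  3  4  5
 C  3  2  2  2  3  3  3  4
 C  4  3  3  3  3  4  3  4
 T  5  4  4  3  4  4  4  3
 A  6  5  5  4  4  5  5  4
 C  7  6  6  5  5  5  5  5
 C  8  7  7  6  6  6  5  6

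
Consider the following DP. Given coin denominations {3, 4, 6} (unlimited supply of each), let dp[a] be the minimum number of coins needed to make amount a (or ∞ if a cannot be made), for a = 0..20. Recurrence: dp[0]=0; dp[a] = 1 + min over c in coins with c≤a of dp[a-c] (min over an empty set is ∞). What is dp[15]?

3

 a  0  1  2  3  4  5  6  7  8  9 10 11 12 13 14 15 16 17 18 19 20
dp  0  -  -  1  1  -  1  2  2  2  2  3  2  3  3  3  3  4  3  4  4
(- denotes ∞ / unreachable)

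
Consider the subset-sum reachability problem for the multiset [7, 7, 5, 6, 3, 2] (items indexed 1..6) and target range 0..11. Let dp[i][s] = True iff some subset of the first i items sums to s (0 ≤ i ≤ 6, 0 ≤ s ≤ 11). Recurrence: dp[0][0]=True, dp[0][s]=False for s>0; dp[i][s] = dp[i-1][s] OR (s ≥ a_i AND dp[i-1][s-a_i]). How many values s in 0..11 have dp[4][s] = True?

5

i\s   0   1   2   3   4   5   6   7   8   9  10  11
  0   T   F   F   F   F   F   F   F   F   F   F   F
  1   T   F   F   F   F   F   F   T   F   F   F   F
  2   T   F   F   F   F   F   F   T   F   F   F   F
  3   T   F   F   F   F   T   F   T   F   F   F   F
  4   T   F   F   F   F   T   T   T   F   F   F   T
  5   T   F   F   T   F   T   T   T   T   T   T   T
  6   T   F   T   T   F   T   T   T   T   T   T   T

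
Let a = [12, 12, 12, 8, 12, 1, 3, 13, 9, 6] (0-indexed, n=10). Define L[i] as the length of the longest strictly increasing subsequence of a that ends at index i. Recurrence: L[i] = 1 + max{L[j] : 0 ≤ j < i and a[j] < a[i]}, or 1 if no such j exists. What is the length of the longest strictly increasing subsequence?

   i    0    1    2    3    4    5    6    7    8    9
a[i]   12   12   12    8   12    1    3   13    9    6
L[i]    1    1    1    1    2    1    2    3    3    3

3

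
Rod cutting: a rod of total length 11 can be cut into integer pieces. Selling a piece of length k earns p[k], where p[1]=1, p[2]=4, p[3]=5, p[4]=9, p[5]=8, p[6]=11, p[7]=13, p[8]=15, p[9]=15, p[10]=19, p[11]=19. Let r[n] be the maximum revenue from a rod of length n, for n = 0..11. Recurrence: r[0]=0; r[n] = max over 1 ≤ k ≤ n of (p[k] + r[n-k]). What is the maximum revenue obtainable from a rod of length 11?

23

   n    0    1    2    3    4    5    6    7    8    9   10   11
r[n]    0    1    4    5    9   10   13   14   18   19   22   23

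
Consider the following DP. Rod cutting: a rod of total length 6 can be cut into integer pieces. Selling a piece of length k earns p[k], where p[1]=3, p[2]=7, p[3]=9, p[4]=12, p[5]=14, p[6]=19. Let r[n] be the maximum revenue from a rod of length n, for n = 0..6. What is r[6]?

21

   n    0    1    2    3    4    5    6
r[n]    0    3    7   10   14   17   21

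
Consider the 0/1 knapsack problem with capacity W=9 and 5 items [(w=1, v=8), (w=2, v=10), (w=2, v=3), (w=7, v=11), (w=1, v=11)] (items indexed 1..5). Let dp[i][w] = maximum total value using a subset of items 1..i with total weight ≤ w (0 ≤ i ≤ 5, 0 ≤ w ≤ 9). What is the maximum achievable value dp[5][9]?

32

i\w   0   1   2   3   4   5   6   7   8   9
  0   0   0   0   0   0   0   0   0   0   0
  1   0   8   8   8   8   8   8   8   8   8
  2   0   8  10  18  18  18  18  18  18  18
  3   0   8  10  18  18  21  21  21  21  21
  4   0   8  10  18  18  21  21  21  21  21
  5   0  11  19  21  29  29  32  32  32  32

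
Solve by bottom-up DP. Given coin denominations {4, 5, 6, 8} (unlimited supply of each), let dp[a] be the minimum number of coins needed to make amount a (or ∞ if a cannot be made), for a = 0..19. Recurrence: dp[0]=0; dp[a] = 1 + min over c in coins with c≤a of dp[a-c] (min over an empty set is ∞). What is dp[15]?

 a  0  1  2  3  4  5  6  7  8  9 10 11 12 13 14 15 16 17 18 19
dp  0  -  -  -  1  1  1  -  1  2  2  2  2  2  2  3  2  3  3  3
(- denotes ∞ / unreachable)

3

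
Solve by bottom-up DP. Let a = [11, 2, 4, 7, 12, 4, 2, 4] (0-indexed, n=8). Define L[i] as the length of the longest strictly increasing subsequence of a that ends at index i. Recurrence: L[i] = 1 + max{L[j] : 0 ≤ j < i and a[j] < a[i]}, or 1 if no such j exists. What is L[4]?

   i    0    1    2    3    4    5    6    7
a[i]   11    2    4    7   12    4    2    4
L[i]    1    1    2    3    4    2    1    2

4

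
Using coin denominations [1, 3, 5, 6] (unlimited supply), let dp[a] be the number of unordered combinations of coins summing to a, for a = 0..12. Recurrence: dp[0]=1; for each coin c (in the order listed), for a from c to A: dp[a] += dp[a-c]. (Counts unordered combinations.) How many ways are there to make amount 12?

after  coin     0     1     2     3     4     5     6     7     8     9    10    11    12
          1     1     1     1     1     1     1     1     1     1     1     1     1     1
          3     1     1     1     2     2     2     3     3     3     4     4     4     5
          5     1     1     1     2     2     3     4     4     5     6     7     8     9
          6     1     1     1     2     2     3     5     5     6     8     9    11    14

14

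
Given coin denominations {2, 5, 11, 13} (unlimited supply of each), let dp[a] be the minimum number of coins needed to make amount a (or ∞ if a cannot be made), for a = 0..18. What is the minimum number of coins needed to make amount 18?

2

 a  0  1  2  3  4  5  6  7  8  9 10 11 12 13 14 15 16 17 18
dp  0  -  1  -  2  1  3  2  4  3  2  1  3  1  4  2  2  3  2
(- denotes ∞ / unreachable)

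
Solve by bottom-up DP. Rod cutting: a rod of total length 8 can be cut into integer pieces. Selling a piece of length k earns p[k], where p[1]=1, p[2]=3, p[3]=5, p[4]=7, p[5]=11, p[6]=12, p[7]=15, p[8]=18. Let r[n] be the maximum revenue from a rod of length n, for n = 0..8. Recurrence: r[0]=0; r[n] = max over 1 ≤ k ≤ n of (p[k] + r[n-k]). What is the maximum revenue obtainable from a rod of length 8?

18

   n    0    1    2    3    4    5    6    7    8
r[n]    0    1    3    5    7   11   12   15   18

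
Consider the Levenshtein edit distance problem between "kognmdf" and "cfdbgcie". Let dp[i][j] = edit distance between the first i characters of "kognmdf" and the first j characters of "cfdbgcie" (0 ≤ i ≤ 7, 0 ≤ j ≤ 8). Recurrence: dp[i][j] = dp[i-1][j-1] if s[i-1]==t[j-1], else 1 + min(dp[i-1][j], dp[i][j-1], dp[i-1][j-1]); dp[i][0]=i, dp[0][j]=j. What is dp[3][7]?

   ''  c  f  d  b  g  c  i  e
''  0  1  2  3  4  5  6  7  8
 k  1  1  2  3  4  5  6  7  8
 o  2  2  2  3  4  5  6  7  8
 g  3  3  3  3  4  4  5  6  7
 n  4  4  4  4  4  5  5  6  7
 m  5  5  5  5  5  5  6  6  7
 d  6  6  6  5  6  6  6  7  7
 f  7  7  6  6  6  7  7  7  8

6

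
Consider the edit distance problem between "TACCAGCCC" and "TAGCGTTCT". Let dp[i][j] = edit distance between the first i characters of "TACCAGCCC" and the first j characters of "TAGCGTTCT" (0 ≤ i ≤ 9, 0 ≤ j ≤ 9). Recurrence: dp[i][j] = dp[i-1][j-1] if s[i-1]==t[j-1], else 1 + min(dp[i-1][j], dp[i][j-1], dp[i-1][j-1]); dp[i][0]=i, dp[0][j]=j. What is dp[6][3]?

3

   ''  T  A  G  C  G  T  T  C  T
''  0  1  2  3  4  5  6  7  8  9
 T  1  0  1  2  3  4  5  6  7  8
 A  2  1  0  1  2  3  4  5  6  7
 C  3  2  1  1  1  2  3  4  5  6
 C  4  3  2  2  1  2  3  4  4  5
 A  5  4  3  3  2  2  3  4  5  5
 G  6  5  4  3  3  2  3  4  5  6
 C  7  6  5  4  3  3  3  4  4  5
 C  8  7  6  5  4  4  4  4  4  5
 C  9  8  7  6  5  5  5  5  4  5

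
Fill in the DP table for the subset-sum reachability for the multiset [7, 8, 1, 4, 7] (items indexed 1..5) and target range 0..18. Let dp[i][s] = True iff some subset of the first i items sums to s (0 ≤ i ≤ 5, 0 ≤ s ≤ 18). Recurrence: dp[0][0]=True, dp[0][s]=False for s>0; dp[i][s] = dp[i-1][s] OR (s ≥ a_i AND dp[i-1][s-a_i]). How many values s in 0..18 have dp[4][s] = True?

12

i\s   0   1   2   3   4   5   6   7   8   9  10  11  12  13  14  15  16  17  18
  0   T   F   F   F   F   F   F   F   F   F   F   F   F   F   F   F   F   F   F
  1   T   F   F   F   F   F   F   T   F   F   F   F   F   F   F   F   F   F   F
  2   T   F   F   F   F   F   F   T   T   F   F   F   F   F   F   T   F   F   F
  3   T   T   F   F   F   F   F   T   T   T   F   F   F   F   F   T   T   F   F
  4   T   T   F   F   T   T   F   T   T   T   F   T   T   T   F   T   T   F   F
  5   T   T   F   F   T   T   F   T   T   T   F   T   T   T   T   T   T   F   T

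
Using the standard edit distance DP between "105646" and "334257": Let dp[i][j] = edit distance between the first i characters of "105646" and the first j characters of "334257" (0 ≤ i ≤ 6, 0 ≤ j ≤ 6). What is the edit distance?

   ''  3  3  4  2  5  7
''  0  1  2  3  4  5  6
 1  1  1  2  3  4  5  6
 0  2  2  2  3  4  5  6
 5  3  3  3  3  4  4  5
 6  4  4  4  4  4  5  5
 4  5  5  5  4  5  5  6
 6  6  6  6  5  5  6  6

6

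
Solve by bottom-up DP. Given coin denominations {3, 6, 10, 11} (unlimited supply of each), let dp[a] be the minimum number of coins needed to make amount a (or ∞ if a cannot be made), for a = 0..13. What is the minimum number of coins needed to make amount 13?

 a  0  1  2  3  4  5  6  7  8  9 10 11 12 13
dp  0  -  -  1  -  -  1  -  -  2  1  1  2  2
(- denotes ∞ / unreachable)

2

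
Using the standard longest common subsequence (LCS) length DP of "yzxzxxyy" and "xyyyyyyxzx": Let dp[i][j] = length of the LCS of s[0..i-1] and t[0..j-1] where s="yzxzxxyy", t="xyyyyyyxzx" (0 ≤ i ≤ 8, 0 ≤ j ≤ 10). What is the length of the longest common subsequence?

   ''  x  y  y  y  y  y  y  x  z  x
''  0  0  0  0  0  0  0  0  0  0  0
 y  0  0  1  1  1  1  1  1  1  1  1
 z  0  0  1  1  1  1  1  1  1  2  2
 x  0  1  1  1  1  1  1  1  2  2  3
 z  0  1  1  1  1  1  1  1  2  3  3
 x  0  1  1  1  1  1  1  1  2  3  4
 x  0  1  1  1  1  1  1  1  2  3  4
 y  0  1  2  2  2  2  2  2  2  3  4
 y  0  1  2  3  3  3  3  3  3  3  4

4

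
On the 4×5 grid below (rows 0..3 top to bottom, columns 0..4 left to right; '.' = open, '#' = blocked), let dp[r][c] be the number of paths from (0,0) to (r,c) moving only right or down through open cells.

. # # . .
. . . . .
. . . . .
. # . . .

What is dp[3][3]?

7

r\c   0   1   2   3   4
  0   1   0   0   0   0
  1   1   1   1   1   1
  2   1   2   3   4   5
  3   1   0   3   7  12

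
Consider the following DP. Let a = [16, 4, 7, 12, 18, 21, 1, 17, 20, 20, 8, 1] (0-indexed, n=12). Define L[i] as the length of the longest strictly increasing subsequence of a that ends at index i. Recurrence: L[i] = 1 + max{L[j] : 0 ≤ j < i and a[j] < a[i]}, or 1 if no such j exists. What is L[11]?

   i    0    1    2    3    4    5    6    7    8    9   10   11
a[i]   16    4    7   12   18   21    1   17   20   20    8    1
L[i]    1    1    2    3    4    5    1    4    5    5    3    1

1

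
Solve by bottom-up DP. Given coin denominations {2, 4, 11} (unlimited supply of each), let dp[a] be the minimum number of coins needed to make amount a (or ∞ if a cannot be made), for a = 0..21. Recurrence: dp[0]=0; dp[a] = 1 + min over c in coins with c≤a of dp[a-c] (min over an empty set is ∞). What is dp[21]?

 a  0  1  2  3  4  5  6  7  8  9 10 11 12 13 14 15 16 17 18 19 20 21
dp  0  -  1  -  1  -  2  -  2  -  3  1  3  2  4  2  4  3  5  3  5  4
(- denotes ∞ / unreachable)

4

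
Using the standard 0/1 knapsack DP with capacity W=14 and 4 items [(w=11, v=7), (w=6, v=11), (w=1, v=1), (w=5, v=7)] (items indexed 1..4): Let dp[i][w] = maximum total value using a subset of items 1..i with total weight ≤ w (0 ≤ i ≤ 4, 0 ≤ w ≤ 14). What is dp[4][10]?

12

i\w   0   1   2   3   4   5   6   7   8   9  10  11  12  13  14
  0   0   0   0   0   0   0   0   0   0   0   0   0   0   0   0
  1   0   0   0   0   0   0   0   0   0   0   0   7   7   7   7
  2   0   0   0   0   0   0  11  11  11  11  11  11  11  11  11
  3   0   1   1   1   1   1  11  12  12  12  12  12  12  12  12
  4   0   1   1   1   1   7  11  12  12  12  12  18  19  19  19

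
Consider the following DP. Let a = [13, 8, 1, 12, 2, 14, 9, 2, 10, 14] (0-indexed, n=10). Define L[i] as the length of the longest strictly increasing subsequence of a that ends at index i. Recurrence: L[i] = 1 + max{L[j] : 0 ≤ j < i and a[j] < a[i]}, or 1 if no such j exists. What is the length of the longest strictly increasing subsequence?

   i    0    1    2    3    4    5    6    7    8    9
a[i]   13    8    1   12    2   14    9    2   10   14
L[i]    1    1    1    2    2    3    3    2    4    5

5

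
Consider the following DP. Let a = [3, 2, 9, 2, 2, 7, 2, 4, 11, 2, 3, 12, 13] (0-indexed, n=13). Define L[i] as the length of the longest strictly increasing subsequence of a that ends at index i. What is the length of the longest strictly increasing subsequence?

5

   i    0    1    2    3    4    5    6    7    8    9   10   11   12
a[i]    3    2    9    2    2    7    2    4   11    2    3   12   13
L[i]    1    1    2    1    1    2    1    2    3    1    2    4    5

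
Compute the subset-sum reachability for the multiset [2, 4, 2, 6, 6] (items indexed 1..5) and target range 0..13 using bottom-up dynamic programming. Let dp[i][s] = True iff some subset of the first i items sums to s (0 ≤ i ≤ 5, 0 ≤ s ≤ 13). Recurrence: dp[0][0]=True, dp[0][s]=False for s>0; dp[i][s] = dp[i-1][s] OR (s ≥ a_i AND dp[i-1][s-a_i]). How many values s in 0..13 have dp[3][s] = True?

i\s   0   1   2   3   4   5   6   7   8   9  10  11  12  13
  0   T   F   F   F   F   F   F   F   F   F   F   F   F   F
  1   T   F   T   F   F   F   F   F   F   F   F   F   F   F
  2   T   F   T   F   T   F   T   F   F   F   F   F   F   F
  3   T   F   T   F   T   F   T   F   T   F   F   F   F   F
  4   T   F   T   F   T   F   T   F   T   F   T   F   T   F
  5   T   F   T   F   T   F   T   F   T   F   T   F   T   F

5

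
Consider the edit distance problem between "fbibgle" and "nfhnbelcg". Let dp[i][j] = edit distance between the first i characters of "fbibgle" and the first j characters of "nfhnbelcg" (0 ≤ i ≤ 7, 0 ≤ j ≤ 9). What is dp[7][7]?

   ''  n  f  h  n  b  e  l  c  g
''  0  1  2  3  4  5  6  7  8  9
 f  1  1  1  2  3  4  5  6  7  8
 b  2  2  2  2  3  3  4  5  6  7
 i  3  3  3  3  3  4  4  5  6  7
 b  4  4  4  4  4  3  4  5  6  7
 g  5  5  5  5  5  4  4  5  6  6
 l  6  6  6  6  6  5  5  4  5  6
 e  7  7  7  7  7  6  5  5  5  6

5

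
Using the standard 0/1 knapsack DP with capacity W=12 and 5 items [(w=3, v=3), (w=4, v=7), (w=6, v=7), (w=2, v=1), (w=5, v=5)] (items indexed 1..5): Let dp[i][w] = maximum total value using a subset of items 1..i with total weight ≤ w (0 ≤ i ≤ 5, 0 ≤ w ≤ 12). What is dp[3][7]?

i\w   0   1   2   3   4   5   6   7   8   9  10  11  12
  0   0   0   0   0   0   0   0   0   0   0   0   0   0
  1   0   0   0   3   3   3   3   3   3   3   3   3   3
  2   0   0   0   3   7   7   7  10  10  10  10  10  10
  3   0   0   0   3   7   7   7  10  10  10  14  14  14
  4   0   0   1   3   7   7   8  10  10  11  14  14  15
  5   0   0   1   3   7   7   8  10  10  12  14  14  15

10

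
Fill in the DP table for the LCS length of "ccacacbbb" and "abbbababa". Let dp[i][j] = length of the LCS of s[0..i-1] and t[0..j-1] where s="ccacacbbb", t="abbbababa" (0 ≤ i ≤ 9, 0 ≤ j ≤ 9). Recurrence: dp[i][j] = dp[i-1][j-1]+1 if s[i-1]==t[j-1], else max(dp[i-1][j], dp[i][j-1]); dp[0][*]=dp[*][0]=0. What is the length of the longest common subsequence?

4

   ''  a  b  b  b  a  b  a  b  a
''  0  0  0  0  0  0  0  0  0  0
 c  0  0  0  0  0  0  0  0  0  0
 c  0  0  0  0  0  0  0  0  0  0
 a  0  1  1  1  1  1  1  1  1  1
 c  0  1  1  1  1  1  1  1  1  1
 a  0  1  1  1  1  2  2  2  2  2
 c  0  1  1  1  1  2  2  2  2  2
 b  0  1  2  2  2  2  3  3  3  3
 b  0  1  2  3  3  3  3  3  4  4
 b  0  1  2  3  4  4  4  4  4  4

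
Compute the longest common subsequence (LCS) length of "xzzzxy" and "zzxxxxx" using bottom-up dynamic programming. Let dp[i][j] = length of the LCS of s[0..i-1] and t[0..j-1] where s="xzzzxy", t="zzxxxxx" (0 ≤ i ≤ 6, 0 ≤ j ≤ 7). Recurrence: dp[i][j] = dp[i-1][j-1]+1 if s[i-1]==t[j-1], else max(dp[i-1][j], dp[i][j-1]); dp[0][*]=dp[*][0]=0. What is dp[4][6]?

   ''  z  z  x  x  x  x  x
''  0  0  0  0  0  0  0  0
 x  0  0  0  1  1  1  1  1
 z  0  1  1  1  1  1  1  1
 z  0  1  2  2  2  2  2  2
 z  0  1  2  2  2  2  2  2
 x  0  1  2  3  3  3  3  3
 y  0  1  2  3  3  3  3  3

2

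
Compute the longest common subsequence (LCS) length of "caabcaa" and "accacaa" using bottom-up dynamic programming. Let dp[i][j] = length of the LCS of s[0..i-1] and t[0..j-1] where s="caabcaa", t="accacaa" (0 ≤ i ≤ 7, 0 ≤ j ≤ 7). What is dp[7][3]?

2

   ''  a  c  c  a  c  a  a
''  0  0  0  0  0  0  0  0
 c  0  0  1  1  1  1  1  1
 a  0  1  1  1  2  2  2  2
 a  0  1  1  1  2  2  3  3
 b  0  1  1  1  2  2  3  3
 c  0  1  2  2  2  3  3  3
 a  0  1  2  2  3  3  4  4
 a  0  1  2  2  3  3  4  5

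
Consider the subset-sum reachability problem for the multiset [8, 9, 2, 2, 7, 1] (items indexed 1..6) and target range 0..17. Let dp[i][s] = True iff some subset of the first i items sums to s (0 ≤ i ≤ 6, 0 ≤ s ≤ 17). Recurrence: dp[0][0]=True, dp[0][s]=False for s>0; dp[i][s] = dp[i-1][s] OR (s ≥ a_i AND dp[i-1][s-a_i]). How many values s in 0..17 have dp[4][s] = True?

i\s   0   1   2   3   4   5   6   7   8   9  10  11  12  13  14  15  16  17
  0   T   F   F   F   F   F   F   F   F   F   F   F   F   F   F   F   F   F
  1   T   F   F   F   F   F   F   F   T   F   F   F   F   F   F   F   F   F
  2   T   F   F   F   F   F   F   F   T   T   F   F   F   F   F   F   F   T
  3   T   F   T   F   F   F   F   F   T   T   T   T   F   F   F   F   F   T
  4   T   F   T   F   T   F   F   F   T   T   T   T   T   T   F   F   F   T
  5   T   F   T   F   T   F   F   T   T   T   T   T   T   T   F   T   T   T
  6   T   T   T   T   T   T   F   T   T   T   T   T   T   T   T   T   T   T

10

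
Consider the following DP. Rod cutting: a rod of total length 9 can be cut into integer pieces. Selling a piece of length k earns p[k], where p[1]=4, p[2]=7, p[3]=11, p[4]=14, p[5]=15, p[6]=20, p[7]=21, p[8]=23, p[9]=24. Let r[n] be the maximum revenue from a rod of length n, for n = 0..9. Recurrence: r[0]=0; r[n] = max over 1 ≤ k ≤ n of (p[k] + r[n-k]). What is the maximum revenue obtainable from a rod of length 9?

36

   n    0    1    2    3    4    5    6    7    8    9
r[n]    0    4    8   12   16   20   24   28   32   36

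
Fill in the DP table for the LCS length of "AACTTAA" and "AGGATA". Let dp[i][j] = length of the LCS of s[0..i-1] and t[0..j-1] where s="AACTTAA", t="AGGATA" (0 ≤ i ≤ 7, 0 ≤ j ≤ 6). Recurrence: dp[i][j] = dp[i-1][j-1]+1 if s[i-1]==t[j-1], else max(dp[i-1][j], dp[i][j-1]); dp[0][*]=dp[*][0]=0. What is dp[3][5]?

2

   ''  A  G  G  A  T  A
''  0  0  0  0  0  0  0
 A  0  1  1  1  1  1  1
 A  0  1  1  1  2  2  2
 C  0  1  1  1  2  2  2
 T  0  1  1  1  2  3  3
 T  0  1  1  1  2  3  3
 A  0  1  1  1  2  3  4
 A  0  1  1  1  2  3  4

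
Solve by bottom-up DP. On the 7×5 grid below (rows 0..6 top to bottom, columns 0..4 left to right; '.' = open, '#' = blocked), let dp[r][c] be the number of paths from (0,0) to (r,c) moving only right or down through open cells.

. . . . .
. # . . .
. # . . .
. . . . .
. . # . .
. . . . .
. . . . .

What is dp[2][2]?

1

r\c   0   1   2   3   4
  0   1   1   1   1   1
  1   1   0   1   2   3
  2   1   0   1   3   6
  3   1   1   2   5  11
  4   1   2   0   5  16
  5   1   3   3   8  24
  6   1   4   7  15  39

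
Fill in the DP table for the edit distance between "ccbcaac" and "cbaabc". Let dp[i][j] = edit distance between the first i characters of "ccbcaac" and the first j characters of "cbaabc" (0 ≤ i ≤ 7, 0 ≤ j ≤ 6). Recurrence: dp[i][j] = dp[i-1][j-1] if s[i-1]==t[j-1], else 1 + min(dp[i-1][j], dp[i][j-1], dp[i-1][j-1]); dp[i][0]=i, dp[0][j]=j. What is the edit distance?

3

   ''  c  b  a  a  b  c
''  0  1  2  3  4  5  6
 c  1  0  1  2  3  4  5
 c  2  1  1  2  3  4  4
 b  3  2  1  2  3  3  4
 c  4  3  2  2  3  4  3
 a  5  4  3  2  2  3  4
 a  6  5  4  3  2  3  4
 c  7  6  5  4  3  3  3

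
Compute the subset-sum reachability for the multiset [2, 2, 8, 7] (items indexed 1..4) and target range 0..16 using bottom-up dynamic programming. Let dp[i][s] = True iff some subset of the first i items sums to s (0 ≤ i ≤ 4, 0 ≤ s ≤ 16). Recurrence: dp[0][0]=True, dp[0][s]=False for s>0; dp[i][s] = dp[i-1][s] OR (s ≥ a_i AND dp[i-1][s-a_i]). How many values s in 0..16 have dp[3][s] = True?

6

i\s   0   1   2   3   4   5   6   7   8   9  10  11  12  13  14  15  16
  0   T   F   F   F   F   F   F   F   F   F   F   F   F   F   F   F   F
  1   T   F   T   F   F   F   F   F   F   F   F   F   F   F   F   F   F
  2   T   F   T   F   T   F   F   F   F   F   F   F   F   F   F   F   F
  3   T   F   T   F   T   F   F   F   T   F   T   F   T   F   F   F   F
  4   T   F   T   F   T   F   F   T   T   T   T   T   T   F   F   T   F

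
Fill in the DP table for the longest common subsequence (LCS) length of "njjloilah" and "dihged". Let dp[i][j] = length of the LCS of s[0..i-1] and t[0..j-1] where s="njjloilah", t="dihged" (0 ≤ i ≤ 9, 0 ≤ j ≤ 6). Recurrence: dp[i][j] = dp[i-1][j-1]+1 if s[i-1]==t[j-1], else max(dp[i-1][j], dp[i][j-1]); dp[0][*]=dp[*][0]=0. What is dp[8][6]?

   ''  d  i  h  g  e  d
''  0  0  0  0  0  0  0
 n  0  0  0  0  0  0  0
 j  0  0  0  0  0  0  0
 j  0  0  0  0  0  0  0
 l  0  0  0  0  0  0  0
 o  0  0  0  0  0  0  0
 i  0  0  1  1  1  1  1
 l  0  0  1  1  1  1  1
 a  0  0  1  1  1  1  1
 h  0  0  1  2  2  2  2

1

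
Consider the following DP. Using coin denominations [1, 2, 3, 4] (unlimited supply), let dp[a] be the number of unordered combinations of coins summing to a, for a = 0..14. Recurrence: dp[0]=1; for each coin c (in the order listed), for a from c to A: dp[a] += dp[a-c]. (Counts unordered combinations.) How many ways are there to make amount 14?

after  coin     0     1     2     3     4     5     6     7     8     9    10    11    12    13    14
          1     1     1     1     1     1     1     1     1     1     1     1     1     1     1     1
          2     1     1     2     2     3     3     4     4     5     5     6     6     7     7     8
          3     1     1     2     3     4     5     7     8    10    12    14    16    19    21    24
          4     1     1     2     3     5     6     9    11    15    18    23    27    34    39    47

47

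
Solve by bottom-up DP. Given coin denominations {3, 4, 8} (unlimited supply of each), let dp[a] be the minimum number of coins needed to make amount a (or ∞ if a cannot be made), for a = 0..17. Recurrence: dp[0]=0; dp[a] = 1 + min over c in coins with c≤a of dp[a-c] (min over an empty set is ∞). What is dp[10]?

3

 a  0  1  2  3  4  5  6  7  8  9 10 11 12 13 14 15 16 17
dp  0  -  -  1  1  -  2  2  1  3  3  2  2  4  3  3  2  4
(- denotes ∞ / unreachable)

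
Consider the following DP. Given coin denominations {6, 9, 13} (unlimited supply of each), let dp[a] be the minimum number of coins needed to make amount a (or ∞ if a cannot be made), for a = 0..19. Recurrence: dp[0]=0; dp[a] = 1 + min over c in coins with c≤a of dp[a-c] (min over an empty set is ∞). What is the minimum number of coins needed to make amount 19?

 a  0  1  2  3  4  5  6  7  8  9 10 11 12 13 14 15 16 17 18 19
dp  0  -  -  -  -  -  1  -  -  1  -  -  2  1  -  2  -  -  2  2
(- denotes ∞ / unreachable)

2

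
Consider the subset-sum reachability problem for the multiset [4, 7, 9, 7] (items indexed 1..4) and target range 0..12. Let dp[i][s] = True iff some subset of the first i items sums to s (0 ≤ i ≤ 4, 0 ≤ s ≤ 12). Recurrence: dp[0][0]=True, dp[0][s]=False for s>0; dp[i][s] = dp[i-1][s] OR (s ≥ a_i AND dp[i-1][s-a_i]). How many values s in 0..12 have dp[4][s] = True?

5

i\s   0   1   2   3   4   5   6   7   8   9  10  11  12
  0   T   F   F   F   F   F   F   F   F   F   F   F   F
  1   T   F   F   F   T   F   F   F   F   F   F   F   F
  2   T   F   F   F   T   F   F   T   F   F   F   T   F
  3   T   F   F   F   T   F   F   T   F   T   F   T   F
  4   T   F   F   F   T   F   F   T   F   T   F   T   F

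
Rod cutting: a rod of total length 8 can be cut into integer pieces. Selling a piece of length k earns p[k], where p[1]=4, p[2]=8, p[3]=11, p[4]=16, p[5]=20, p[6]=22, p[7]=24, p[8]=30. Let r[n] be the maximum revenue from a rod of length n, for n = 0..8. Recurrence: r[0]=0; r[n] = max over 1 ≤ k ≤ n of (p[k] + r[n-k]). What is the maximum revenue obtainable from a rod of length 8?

32

   n    0    1    2    3    4    5    6    7    8
r[n]    0    4    8   12   16   20   24   28   32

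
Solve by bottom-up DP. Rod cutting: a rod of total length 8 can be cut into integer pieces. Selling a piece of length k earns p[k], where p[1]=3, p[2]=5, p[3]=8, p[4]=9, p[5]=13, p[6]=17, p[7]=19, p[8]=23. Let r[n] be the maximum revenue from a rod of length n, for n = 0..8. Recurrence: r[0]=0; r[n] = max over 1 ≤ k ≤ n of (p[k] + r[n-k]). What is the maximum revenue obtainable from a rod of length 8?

24

   n    0    1    2    3    4    5    6    7    8
r[n]    0    3    6    9   12   15   18   21   24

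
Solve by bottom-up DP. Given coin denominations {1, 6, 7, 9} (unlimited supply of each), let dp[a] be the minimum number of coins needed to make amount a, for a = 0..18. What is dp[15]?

2

 a  0  1  2  3  4  5  6  7  8  9 10 11 12 13 14 15 16 17 18
dp  0  1  2  3  4  5  1  1  2  1  2  3  2  2  2  2  2  3  2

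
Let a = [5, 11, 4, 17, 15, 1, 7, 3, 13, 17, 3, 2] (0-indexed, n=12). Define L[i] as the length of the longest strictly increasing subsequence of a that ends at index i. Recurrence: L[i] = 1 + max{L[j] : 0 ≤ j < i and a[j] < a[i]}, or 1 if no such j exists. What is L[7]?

2

   i    0    1    2    3    4    5    6    7    8    9   10   11
a[i]    5   11    4   17   15    1    7    3   13   17    3    2
L[i]    1    2    1    3    3    1    2    2    3    4    2    2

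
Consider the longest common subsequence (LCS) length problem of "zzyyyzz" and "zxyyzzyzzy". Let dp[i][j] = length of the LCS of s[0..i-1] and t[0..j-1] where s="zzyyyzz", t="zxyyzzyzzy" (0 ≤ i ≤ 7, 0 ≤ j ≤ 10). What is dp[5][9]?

4

   ''  z  x  y  y  z  z  y  z  z  y
''  0  0  0  0  0  0  0  0  0  0  0
 z  0  1  1  1  1  1  1  1  1  1  1
 z  0  1  1  1  1  2  2  2  2  2  2
 y  0  1  1  2  2  2  2  3  3  3  3
 y  0  1  1  2  3  3  3  3  3  3  4
 y  0  1  1  2  3  3  3  4  4  4  4
 z  0  1  1  2  3  4  4  4  5  5  5
 z  0  1  1  2  3  4  5  5  5  6  6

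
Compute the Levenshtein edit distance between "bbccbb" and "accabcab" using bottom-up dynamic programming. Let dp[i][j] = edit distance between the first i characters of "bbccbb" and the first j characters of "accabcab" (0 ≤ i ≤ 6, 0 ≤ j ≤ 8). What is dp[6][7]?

   ''  a  c  c  a  b  c  a  b
''  0  1  2  3  4  5  6  7  8
 b  1  1  2  3  4  4  5  6  7
 b  2  2  2  3  4  4  5  6  6
 c  3  3  2  2  3  4  4  5  6
 c  4  4  3  2  3  4  4  5  6
 b  5  5  4  3  3  3  4  5  5
 b  6  6  5  4  4  3  4  5  5

5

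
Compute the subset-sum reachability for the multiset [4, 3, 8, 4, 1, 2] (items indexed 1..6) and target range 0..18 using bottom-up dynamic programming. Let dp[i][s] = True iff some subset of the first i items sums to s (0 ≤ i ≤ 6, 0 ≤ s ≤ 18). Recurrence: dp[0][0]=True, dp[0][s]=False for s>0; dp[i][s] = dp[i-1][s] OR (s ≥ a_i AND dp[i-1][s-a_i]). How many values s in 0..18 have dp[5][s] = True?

14

i\s   0   1   2   3   4   5   6   7   8   9  10  11  12  13  14  15  16  17  18
  0   T   F   F   F   F   F   F   F   F   F   F   F   F   F   F   F   F   F   F
  1   T   F   F   F   T   F   F   F   F   F   F   F   F   F   F   F   F   F   F
  2   T   F   F   T   T   F   F   T   F   F   F   F   F   F   F   F   F   F   F
  3   T   F   F   T   T   F   F   T   T   F   F   T   T   F   F   T   F   F   F
  4   T   F   F   T   T   F   F   T   T   F   F   T   T   F   F   T   T   F   F
  5   T   T   F   T   T   T   F   T   T   T   F   T   T   T   F   T   T   T   F
  6   T   T   T   T   T   T   T   T   T   T   T   T   T   T   T   T   T   T   T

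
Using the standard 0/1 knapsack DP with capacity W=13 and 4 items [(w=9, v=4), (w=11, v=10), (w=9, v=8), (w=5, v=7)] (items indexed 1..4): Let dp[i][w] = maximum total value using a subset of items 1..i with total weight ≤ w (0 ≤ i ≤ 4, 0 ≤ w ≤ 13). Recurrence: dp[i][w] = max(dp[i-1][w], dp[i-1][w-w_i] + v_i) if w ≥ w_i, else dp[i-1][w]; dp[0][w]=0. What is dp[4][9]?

8

i\w   0   1   2   3   4   5   6   7   8   9  10  11  12  13
  0   0   0   0   0   0   0   0   0   0   0   0   0   0   0
  1   0   0   0   0   0   0   0   0   0   4   4   4   4   4
  2   0   0   0   0   0   0   0   0   0   4   4  10  10  10
  3   0   0   0   0   0   0   0   0   0   8   8  10  10  10
  4   0   0   0   0   0   7   7   7   7   8   8  10  10  10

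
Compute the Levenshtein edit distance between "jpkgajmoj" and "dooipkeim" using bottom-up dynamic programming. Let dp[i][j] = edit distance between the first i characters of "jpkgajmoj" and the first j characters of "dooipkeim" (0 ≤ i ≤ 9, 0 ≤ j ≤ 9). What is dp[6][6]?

   ''  d  o  o  i  p  k  e  i  m
''  0  1  2  3  4  5  6  7  8  9
 j  1  1  2  3  4  5  6  7  8  9
 p  2  2  2  3  4  4  5  6  7  8
 k  3  3  3  3  4  5  4  5  6  7
 g  4  4  4  4  4  5  5  5  6  7
 a  5  5  5  5  5  5  6  6  6  7
 j  6  6  6  6  6  6  6  7  7  7
 m  7  7  7  7  7  7  7  7  8  7
 o  8  8  7  7  8  8  8  8  8  8
 j  9  9  8  8  8  9  9  9  9  9

6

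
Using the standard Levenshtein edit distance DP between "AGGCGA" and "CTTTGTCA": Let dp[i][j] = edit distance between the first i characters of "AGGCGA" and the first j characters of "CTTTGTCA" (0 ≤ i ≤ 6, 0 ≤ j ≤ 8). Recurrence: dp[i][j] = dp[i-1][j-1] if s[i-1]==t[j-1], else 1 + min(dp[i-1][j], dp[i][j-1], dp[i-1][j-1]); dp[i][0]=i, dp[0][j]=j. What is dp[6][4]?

   ''  C  T  T  T  G  T  C  A
''  0  1  2  3  4  5  6  7  8
 A  1  1  2  3  4  5  6  7  7
 G  2  2  2  3  4  4  5  6  7
 G  3  3  3  3  4  4  5  6  7
 C  4  3  4  4  4  5  5  5  6
 G  5  4  4  5  5  4  5  6  6
 A  6  5  5  5  6  5  5  6  6

6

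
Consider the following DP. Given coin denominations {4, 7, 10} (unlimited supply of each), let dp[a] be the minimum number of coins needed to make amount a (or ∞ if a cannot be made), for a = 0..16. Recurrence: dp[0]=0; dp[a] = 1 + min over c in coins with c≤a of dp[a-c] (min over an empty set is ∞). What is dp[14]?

2

 a  0  1  2  3  4  5  6  7  8  9 10 11 12 13 14 15 16
dp  0  -  -  -  1  -  -  1  2  -  1  2  3  -  2  3  4
(- denotes ∞ / unreachable)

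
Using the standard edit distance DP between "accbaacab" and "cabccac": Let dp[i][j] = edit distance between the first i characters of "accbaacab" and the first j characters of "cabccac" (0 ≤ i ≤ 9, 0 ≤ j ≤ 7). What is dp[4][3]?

   ''  c  a  b  c  c  a  c
''  0  1  2  3  4  5  6  7
 a  1  1  1  2  3  4  5  6
 c  2  1  2  2  2  3  4  5
 c  3  2  2  3  2  2  3  4
 b  4  3  3  2  3  3  3  4
 a  5  4  3  3  3  4  3  4
 a  6  5  4  4  4  4  4  4
 c  7  6  5  5  4  4  5  4
 a  8  7  6  6  5  5  4  5
 b  9  8  7  6  6  6  5  5

2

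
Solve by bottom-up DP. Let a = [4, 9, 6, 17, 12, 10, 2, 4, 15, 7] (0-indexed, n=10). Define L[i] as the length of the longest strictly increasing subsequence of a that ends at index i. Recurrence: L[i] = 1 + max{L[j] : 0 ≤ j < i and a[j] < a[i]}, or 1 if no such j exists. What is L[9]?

3

   i    0    1    2    3    4    5    6    7    8    9
a[i]    4    9    6   17   12   10    2    4   15    7
L[i]    1    2    2    3    3    3    1    2    4    3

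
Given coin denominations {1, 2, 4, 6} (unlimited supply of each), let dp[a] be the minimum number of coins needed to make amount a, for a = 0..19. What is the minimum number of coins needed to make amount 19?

4

 a  0  1  2  3  4  5  6  7  8  9 10 11 12 13 14 15 16 17 18 19
dp  0  1  1  2  1  2  1  2  2  3  2  3  2  3  3  4  3  4  3  4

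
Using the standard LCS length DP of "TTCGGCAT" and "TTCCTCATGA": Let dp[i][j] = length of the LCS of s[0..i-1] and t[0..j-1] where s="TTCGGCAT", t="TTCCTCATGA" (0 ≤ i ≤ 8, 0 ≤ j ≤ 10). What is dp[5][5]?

   ''  T  T  C  C  T  C  A  T  G  A
''  0  0  0  0  0  0  0  0  0  0  0
 T  0  1  1  1  1  1  1  1  1  1  1
 T  0  1  2  2  2  2  2  2  2  2  2
 C  0  1  2  3  3  3  3  3  3  3  3
 G  0  1  2  3  3  3  3  3  3  4  4
 G  0  1  2  3  3  3  3  3  3  4  4
 C  0  1  2  3  4  4  4  4  4  4  4
 A  0  1  2  3  4  4  4  5  5  5  5
 T  0  1  2  3  4  5  5  5  6  6  6

3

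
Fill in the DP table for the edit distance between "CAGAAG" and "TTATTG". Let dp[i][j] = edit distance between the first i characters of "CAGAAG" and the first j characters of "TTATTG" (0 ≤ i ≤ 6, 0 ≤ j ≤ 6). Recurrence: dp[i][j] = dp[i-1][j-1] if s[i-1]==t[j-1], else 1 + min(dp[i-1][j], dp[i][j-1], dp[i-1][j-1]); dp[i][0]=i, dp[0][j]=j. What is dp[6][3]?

   ''  T  T  A  T  T  G
''  0  1  2  3  4  5  6
 C  1  1  2  3  4  5  6
 A  2  2  2  2  3  4  5
 G  3  3  3  3  3  4  4
 A  4  4  4  3  4  4  5
 A  5  5  5  4  4  5  5
 G  6  6  6  5  5  5  5

5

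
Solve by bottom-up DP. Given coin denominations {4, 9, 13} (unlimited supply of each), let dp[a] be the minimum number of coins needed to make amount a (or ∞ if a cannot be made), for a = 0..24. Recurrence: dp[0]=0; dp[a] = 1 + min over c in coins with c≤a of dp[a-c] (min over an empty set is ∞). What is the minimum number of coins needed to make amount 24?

 a  0  1  2  3  4  5  6  7  8  9 10 11 12 13 14 15 16 17 18 19 20 21 22 23 24
dp  0  -  -  -  1  -  -  -  2  1  -  -  3  1  -  -  4  2  2  -  5  3  2  -  6
(- denotes ∞ / unreachable)

6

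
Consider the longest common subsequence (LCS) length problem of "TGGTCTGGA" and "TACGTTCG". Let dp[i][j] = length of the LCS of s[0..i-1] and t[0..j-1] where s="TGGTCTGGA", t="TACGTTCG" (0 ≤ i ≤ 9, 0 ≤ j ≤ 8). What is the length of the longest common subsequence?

5

   ''  T  A  C  G  T  T  C  G
''  0  0  0  0  0  0  0  0  0
 T  0  1  1  1  1  1  1  1  1
 G  0  1  1  1  2  2  2  2  2
 G  0  1  1  1  2  2  2  2  3
 T  0  1  1  1  2  3  3  3  3
 C  0  1  1  2  2  3  3  4  4
 T  0  1  1  2  2  3  4  4  4
 G  0  1  1  2  3  3  4  4  5
 G  0  1  1  2  3  3  4  4  5
 A  0  1  2  2  3  3  4  4  5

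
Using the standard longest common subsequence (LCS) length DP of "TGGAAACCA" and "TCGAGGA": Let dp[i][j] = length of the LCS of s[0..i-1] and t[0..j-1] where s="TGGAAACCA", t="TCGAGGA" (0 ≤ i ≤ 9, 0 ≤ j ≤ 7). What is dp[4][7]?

   ''  T  C  G  A  G  G  A
''  0  0  0  0  0  0  0  0
 T  0  1  1  1  1  1  1  1
 G  0  1  1  2  2  2  2  2
 G  0  1  1  2  2  3  3  3
 A  0  1  1  2  3  3  3  4
 A  0  1  1  2  3  3  3  4
 A  0  1  1  2  3  3  3  4
 C  0  1  2  2  3  3  3  4
 C  0  1  2  2  3  3  3  4
 A  0  1  2  2  3  3  3  4

4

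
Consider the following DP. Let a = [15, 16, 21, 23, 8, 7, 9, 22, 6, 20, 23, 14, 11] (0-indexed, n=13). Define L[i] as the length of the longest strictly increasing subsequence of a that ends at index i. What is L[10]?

5

   i    0    1    2    3    4    5    6    7    8    9   10   11   12
a[i]   15   16   21   23    8    7    9   22    6   20   23   14   11
L[i]    1    2    3    4    1    1    2    4    1    3    5    3    3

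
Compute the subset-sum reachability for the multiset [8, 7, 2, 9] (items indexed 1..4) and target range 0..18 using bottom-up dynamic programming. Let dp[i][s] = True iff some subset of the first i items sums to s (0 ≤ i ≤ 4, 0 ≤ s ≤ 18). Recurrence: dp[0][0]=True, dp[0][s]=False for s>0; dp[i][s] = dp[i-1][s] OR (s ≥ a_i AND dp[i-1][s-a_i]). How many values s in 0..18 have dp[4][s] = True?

i\s   0   1   2   3   4   5   6   7   8   9  10  11  12  13  14  15  16  17  18
  0   T   F   F   F   F   F   F   F   F   F   F   F   F   F   F   F   F   F   F
  1   T   F   F   F   F   F   F   F   T   F   F   F   F   F   F   F   F   F   F
  2   T   F   F   F   F   F   F   T   T   F   F   F   F   F   F   T   F   F   F
  3   T   F   T   F   F   F   F   T   T   T   T   F   F   F   F   T   F   T   F
  4   T   F   T   F   F   F   F   T   T   T   T   T   F   F   F   T   T   T   T

11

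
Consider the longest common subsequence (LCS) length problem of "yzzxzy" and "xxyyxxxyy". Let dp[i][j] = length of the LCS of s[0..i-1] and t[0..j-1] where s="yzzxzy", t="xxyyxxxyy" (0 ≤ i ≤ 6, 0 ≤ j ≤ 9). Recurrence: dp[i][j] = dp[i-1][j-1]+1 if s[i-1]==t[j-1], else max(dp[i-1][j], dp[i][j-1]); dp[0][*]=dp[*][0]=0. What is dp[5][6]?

   ''  x  x  y  y  x  x  x  y  y
''  0  0  0  0  0  0  0  0  0  0
 y  0  0  0  1  1  1  1  1  1  1
 z  0  0  0  1  1  1  1  1  1  1
 z  0  0  0  1  1  1  1  1  1  1
 x  0  1  1  1  1  2  2  2  2  2
 z  0  1  1  1  1  2  2  2  2  2
 y  0  1  1  2  2  2  2  2  3  3

2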